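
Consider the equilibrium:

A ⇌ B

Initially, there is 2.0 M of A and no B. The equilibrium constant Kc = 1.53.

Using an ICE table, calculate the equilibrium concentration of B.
[B] = 1.209 M

ICE: [A] = 2.0 − x, [B] = x.
Kc = x/(2.0 − x) = 1.53 ⇒ x = 1.53·2.0/(1 + 1.53) = 3.06/2.53 = 1.209.
[B] = x = 1.209 M.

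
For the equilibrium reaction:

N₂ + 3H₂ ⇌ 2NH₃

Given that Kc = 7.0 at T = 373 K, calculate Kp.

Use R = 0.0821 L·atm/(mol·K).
K_p = 0.0075

Δn = (moles gaseous products) − (moles gaseous reactants) = -2
T = 373 K; RT = 0.0821 × 373 = 30.6233
Kp = Kc·(RT)^Δn = 7.0 × (30.6233)^-2 = 7.0 × 0.00106634 = 0.0075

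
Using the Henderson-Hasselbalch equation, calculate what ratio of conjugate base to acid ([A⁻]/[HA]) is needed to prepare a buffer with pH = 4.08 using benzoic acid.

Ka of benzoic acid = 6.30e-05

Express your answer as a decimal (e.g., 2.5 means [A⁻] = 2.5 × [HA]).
[A⁻]/[HA] = 0.757

pKa = −log(6.30e-05) = 4.2007. pH = pKa + log([A⁻]/[HA]). 4.08 = 4.2007 + log(ratio). log(ratio) = 4.08 − 4.2007 = -0.1207. ratio = 10^(-0.1207) = 0.757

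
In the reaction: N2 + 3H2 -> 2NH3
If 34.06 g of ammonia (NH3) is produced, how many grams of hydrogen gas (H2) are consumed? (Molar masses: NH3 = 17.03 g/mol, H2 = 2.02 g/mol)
Moles of NH3 = 34.06 g ÷ 17.03 g/mol = 2 mol
Mole ratio: 3 mol H2 / 2 mol NH3
Moles of H2 = 2 × (3/2) = 3 mol
Mass of H2 = 3 mol × 2.02 g/mol = 6.06 g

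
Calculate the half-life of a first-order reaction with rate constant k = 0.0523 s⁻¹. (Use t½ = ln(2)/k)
13.25 s

t½ = ln(2)/k = 0.6931/0.0523 = 13.25 s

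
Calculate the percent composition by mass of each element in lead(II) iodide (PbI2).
Pb: 44.95%, I: 55.05%

Molar mass of PbI2 = 461.0 g/mol
% Pb = (1 × 207.2) / 461.0 × 100% = 207.2 / 461.0 × 100% = 44.95%
% I = (2 × 126.9) / 461.0 × 100% = 253.8 / 461.0 × 100% = 55.05%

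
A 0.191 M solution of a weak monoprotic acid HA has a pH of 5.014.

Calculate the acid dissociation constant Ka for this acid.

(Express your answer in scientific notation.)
K_a = 4.91e-10

[H⁺] = 10^(−pH) = 10^(−5.014) = 9.683e-06 M. For HA ⇌ H⁺ + A⁻, Ka = x²/(C − x) = (9.683e-06)²/(0.191 − 9.683e-06) = 4.91e-10.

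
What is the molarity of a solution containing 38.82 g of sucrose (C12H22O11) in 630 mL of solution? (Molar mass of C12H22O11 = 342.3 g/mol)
Moles of C12H22O11 = 38.82 g ÷ 342.3 g/mol = 0.113409 mol
Volume = 630 mL = 0.63 L
Molarity = 0.113409 mol ÷ 0.63 L = 0.18 M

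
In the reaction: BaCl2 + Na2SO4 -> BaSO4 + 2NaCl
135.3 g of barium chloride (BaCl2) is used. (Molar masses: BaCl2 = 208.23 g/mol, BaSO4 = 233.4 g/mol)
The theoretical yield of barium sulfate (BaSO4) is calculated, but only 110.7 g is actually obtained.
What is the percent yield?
Moles of BaCl2 = 135.3 g ÷ 208.23 g/mol = 0.649762 mol
Mole ratio: 1 mol BaSO4 / 1 mol BaCl2
Moles of BaSO4 = 0.649762 × (1/1) = 0.649762 mol
Theoretical yield = 0.649762 mol × 233.4 g/mol = 151.65 g
Actual yield = 110.7 g
Percent yield = (110.7 / 151.65) × 100% = 73.0%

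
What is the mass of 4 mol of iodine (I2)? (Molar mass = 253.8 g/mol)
Mass = 4 mol × 253.8 g/mol = 1015 g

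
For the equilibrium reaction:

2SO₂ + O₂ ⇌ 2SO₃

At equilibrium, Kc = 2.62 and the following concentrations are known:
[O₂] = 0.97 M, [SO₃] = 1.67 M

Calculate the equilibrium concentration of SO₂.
[SO₂] = 1.0476 M

Kc = ([SO₃]^2) / ([SO₂]^2 × [O₂]) = 2.62
[SO₂]^2 = (product terms)/(Kc · other reactant terms) = 2.7889 / (2.62 · 0.97) = 1.0974
[SO₂] = (1.0974)^(1/2) = 1.0476 M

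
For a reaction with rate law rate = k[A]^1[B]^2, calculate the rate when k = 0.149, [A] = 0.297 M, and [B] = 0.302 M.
0.004036 M/s

rate = k·[A]^1·[B]^2 = 0.149·(0.297)^1·(0.302)^2 = 0.149·0.297·0.091204 = 0.004036 M/s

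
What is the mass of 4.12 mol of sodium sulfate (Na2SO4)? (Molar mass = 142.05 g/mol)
Mass = 4.12 mol × 142.05 g/mol = 585.2 g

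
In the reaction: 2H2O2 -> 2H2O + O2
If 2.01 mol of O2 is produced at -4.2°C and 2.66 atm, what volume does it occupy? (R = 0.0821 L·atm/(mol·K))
T = -4.2°C + 273.15 = 268.95 K
V = nRT/P = (2.01 × 0.0821 × 268.95) / 2.66
V = 16.69 L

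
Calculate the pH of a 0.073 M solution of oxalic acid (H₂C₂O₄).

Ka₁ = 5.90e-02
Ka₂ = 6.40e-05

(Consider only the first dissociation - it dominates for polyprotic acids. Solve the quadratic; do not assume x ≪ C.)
pH = 1.37

x² + Ka₁·x − Ka₁·C = 0 with Ka₁ = 5.90e-02, C = 0.073.
x = (−Ka₁ + √(Ka₁² + 4·Ka₁·C))/2 = 4.2453e-02 M, so pH = 1.37.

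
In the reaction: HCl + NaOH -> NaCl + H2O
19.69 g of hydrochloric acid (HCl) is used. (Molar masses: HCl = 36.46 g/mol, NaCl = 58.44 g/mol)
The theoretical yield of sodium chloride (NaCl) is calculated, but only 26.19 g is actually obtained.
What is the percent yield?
Moles of HCl = 19.69 g ÷ 36.46 g/mol = 0.540044 mol
Mole ratio: 1 mol NaCl / 1 mol HCl
Moles of NaCl = 0.540044 × (1/1) = 0.540044 mol
Theoretical yield = 0.540044 mol × 58.44 g/mol = 31.56 g
Actual yield = 26.19 g
Percent yield = (26.19 / 31.56) × 100% = 83.0%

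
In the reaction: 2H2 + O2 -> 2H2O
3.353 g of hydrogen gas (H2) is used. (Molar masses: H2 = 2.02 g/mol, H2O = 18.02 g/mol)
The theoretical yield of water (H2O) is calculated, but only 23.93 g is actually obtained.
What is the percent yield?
Moles of H2 = 3.353 g ÷ 2.02 g/mol = 1.6599 mol
Mole ratio: 2 mol H2O / 2 mol H2
Moles of H2O = 1.6599 × (2/2) = 1.6599 mol
Theoretical yield = 1.6599 mol × 18.02 g/mol = 29.911 g
Actual yield = 23.93 g
Percent yield = (23.93 / 29.911) × 100% = 80.0%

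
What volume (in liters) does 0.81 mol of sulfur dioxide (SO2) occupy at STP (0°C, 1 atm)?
At STP, 1 mol of gas occupies 22.4 L
Volume = 0.81 mol × 22.4 L/mol = 18.14 L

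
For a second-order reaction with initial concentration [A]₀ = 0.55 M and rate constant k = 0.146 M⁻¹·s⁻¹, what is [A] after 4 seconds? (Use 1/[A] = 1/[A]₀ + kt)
0.4163 M

1/[A] = 1/[A]₀ + k·t = 1/0.55 + (0.146)·(4) = 1.8182 + 0.5840 = 2.4022
[A] = 1/2.4022 = 0.4163 M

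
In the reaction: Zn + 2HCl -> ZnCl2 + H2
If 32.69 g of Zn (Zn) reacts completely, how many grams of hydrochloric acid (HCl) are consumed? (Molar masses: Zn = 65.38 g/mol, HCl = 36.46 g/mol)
Moles of Zn = 32.69 g ÷ 65.38 g/mol = 0.5 mol
Mole ratio: 2 mol HCl / 1 mol Zn
Moles of HCl = 0.5 × (2/1) = 1 mol
Mass of HCl = 1 mol × 36.46 g/mol = 36.46 g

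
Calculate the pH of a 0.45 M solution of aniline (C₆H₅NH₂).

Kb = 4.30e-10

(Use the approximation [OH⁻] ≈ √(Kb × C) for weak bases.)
pH = 9.14

[OH⁻] = √(Kb × C) = √(4.30e-10 × 0.45) = 1.3910e-05. pOH = 4.86, pH = 14 - pOH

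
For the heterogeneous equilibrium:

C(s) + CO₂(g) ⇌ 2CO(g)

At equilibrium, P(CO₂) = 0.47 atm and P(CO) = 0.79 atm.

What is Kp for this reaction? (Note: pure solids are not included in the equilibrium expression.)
K_p = 1.328

Solid C is excluded.
Kp = P(CO)²/P(CO₂) = (0.79)²/0.47 = 0.6241/0.47 = 1.328.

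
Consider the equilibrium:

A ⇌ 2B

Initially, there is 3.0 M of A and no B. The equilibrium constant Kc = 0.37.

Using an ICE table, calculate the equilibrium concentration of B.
[B] = 0.965 M

ICE: [A] = 3.0 − x, [B] = 2x.
Kc = (2x)²/(3.0 − x) = 0.37 ⇒ 4x² + 0.37x − 1.11 = 0.
x = (−0.37 + √(0.37² + 4·4·1.11))/(2·4) = (−0.37 + √17.897)/8 = 0.48256.
[B] = 2x = 0.965 M.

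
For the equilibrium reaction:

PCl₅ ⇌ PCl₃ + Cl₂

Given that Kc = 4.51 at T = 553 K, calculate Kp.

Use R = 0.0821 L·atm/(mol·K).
K_p = 204.7599

Δn = (moles gaseous products) − (moles gaseous reactants) = 1
T = 553 K; RT = 0.0821 × 553 = 45.4013
Kp = Kc·(RT)^Δn = 4.51 × (45.4013)^1 = 4.51 × 45.4013 = 204.7599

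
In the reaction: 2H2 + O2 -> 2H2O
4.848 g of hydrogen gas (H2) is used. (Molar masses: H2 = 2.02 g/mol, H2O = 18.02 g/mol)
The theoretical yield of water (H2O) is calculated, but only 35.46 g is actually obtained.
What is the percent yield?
Moles of H2 = 4.848 g ÷ 2.02 g/mol = 2.4 mol
Mole ratio: 2 mol H2O / 2 mol H2
Moles of H2O = 2.4 × (2/2) = 2.4 mol
Theoretical yield = 2.4 mol × 18.02 g/mol = 43.248 g
Actual yield = 35.46 g
Percent yield = (35.46 / 43.248) × 100% = 82.0%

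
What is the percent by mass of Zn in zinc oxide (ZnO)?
Mass of Zn in formula = 65.38 × 1 = 65.38 g/mol
Molar mass = 81.38 g/mol
% Zn = (65.38/81.38) × 100% = 80.34%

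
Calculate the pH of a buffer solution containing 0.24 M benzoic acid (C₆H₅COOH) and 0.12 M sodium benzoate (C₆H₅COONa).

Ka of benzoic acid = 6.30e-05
pH = 3.90

pKa = -log(6.30e-05) = 4.20. pH = pKa + log([A⁻]/[HA]) = 4.20 + log(0.12/0.24)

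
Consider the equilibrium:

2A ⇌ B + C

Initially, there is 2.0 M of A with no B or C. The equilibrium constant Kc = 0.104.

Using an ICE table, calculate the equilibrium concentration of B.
[B] = 0.392 M

ICE: [A] = 2.0 − 2x, [B] = [C] = x.
Kc = x²/(2.0 − 2x)² = 0.104 ⇒ √Kc = x/(2.0 − 2x).
x = √0.104·2.0/(1 + 2√0.104) = 0.32249·2.0/1.645 = 0.39209.
[B] = x = 0.392 M.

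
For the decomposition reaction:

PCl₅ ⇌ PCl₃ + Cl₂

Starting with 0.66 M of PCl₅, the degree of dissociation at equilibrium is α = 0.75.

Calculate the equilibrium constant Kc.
K_c = 1.4850

x = α·[A]₀ = 0.75 × 0.66 = 0.495 M dissociated.
At eq: [PCl₅] = 0.66 − 0.495 = 0.165 M; [PCl₃] = [Cl₂] = x = 0.495 M.
Kc = [PCl₃][Cl₂]/[PCl₅] = (0.495)²/0.165 = 1.485.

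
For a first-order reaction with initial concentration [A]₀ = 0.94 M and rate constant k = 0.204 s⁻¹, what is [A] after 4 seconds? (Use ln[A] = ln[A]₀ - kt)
0.4157 M

ln[A] = ln[A]₀ - k·t = ln(0.94) - (0.204)·(4) = -0.0619 - 0.8160 = -0.8779
[A] = e^(-0.8779) = 0.4157 M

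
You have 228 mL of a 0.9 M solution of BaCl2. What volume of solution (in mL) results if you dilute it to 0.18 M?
Using M₁V₁ = M₂V₂:
0.9 × 228 = 0.18 × V₂
V₂ = (0.9 × 228) / 0.18 = 1140 mL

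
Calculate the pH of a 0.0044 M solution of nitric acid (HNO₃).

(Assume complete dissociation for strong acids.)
pH = 2.36

[H⁺] = 0.0044 M for strong acid. pH = -log[H⁺] = -log(0.0044)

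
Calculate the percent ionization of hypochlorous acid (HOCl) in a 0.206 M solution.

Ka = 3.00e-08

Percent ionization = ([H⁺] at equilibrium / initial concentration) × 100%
Percent ionization = 0.0382%

Let x = [H⁺]. Ka = x²/(C - x) ⇒ x² + (3.00e-08)x - (3.00e-08)(0.206) = 0. x = 7.8598e-05. Percent = (7.8598e-05/0.206) × 100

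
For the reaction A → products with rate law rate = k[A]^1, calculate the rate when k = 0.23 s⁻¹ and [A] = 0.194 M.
0.04462 M/s

rate = k·[A]^1 = 0.23·(0.194)^1 = 0.23·0.194 = 0.04462 M/s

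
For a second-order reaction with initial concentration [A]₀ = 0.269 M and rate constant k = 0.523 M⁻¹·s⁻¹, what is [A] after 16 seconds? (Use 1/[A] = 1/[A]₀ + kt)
0.0827 M

1/[A] = 1/[A]₀ + k·t = 1/0.269 + (0.523)·(16) = 3.7175 + 8.3680 = 12.0855
[A] = 1/12.0855 = 0.0827 M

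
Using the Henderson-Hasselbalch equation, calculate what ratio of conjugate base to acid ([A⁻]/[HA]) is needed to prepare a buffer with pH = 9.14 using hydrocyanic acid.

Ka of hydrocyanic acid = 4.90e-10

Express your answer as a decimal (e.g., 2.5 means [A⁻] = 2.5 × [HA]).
[A⁻]/[HA] = 0.676

pKa = −log(4.90e-10) = 9.3098. pH = pKa + log([A⁻]/[HA]). 9.14 = 9.3098 + log(ratio). log(ratio) = 9.14 − 9.3098 = -0.1698. ratio = 10^(-0.1698) = 0.676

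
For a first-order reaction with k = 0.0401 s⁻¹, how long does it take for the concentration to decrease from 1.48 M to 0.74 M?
17.29 s

From ln[A] = ln[A]₀ - k·t: t = ln([A]₀/[A])/k = ln(1.48/0.74)/0.0401 = ln(2.0000)/0.0401 = 0.6931/0.0401 = 17.29 s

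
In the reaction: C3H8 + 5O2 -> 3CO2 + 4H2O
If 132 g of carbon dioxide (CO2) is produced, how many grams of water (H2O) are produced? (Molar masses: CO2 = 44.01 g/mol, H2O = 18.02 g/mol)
Moles of CO2 = 132 g ÷ 44.01 g/mol = 2.99932 mol
Mole ratio: 4 mol H2O / 3 mol CO2
Moles of H2O = 2.99932 × (4/3) = 3.99909 mol
Mass of H2O = 3.99909 mol × 18.02 g/mol = 72.06 g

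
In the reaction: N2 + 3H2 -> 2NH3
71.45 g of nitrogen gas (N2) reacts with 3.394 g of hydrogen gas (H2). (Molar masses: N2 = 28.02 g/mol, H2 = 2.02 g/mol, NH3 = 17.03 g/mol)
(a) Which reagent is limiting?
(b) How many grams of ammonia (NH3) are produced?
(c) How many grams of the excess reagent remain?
(a) H2, (b) 19.08 g, (c) 55.76 g

Moles of N2 = 71.45 g ÷ 28.02 g/mol = 2.54996 mol
Moles of H2 = 3.394 g ÷ 2.02 g/mol = 1.6802 mol
Moles ÷ coefficient: N2: 2.54996/1 = 2.55, H2: 1.6802/3 = 0.5601
(a) H2 has the smaller value, so H2 is the limiting reagent.
(b) Moles of NH3 = 1.6802 mol H2 × (2/3) = 1.12013 mol; mass = 1.12013 mol × 17.03 g/mol = 19.08 g
(c) N2 consumed = 1.6802 × (1/3) = 0.560066 mol; remaining = 2.54996 − 0.560066 = 1.9899 mol; mass = 1.9899 mol × 28.02 g/mol = 55.76 g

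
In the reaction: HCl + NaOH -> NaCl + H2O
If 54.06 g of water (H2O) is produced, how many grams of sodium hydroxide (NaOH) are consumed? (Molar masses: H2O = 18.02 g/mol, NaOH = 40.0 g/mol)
Moles of H2O = 54.06 g ÷ 18.02 g/mol = 3 mol
Mole ratio: 1 mol NaOH / 1 mol H2O
Moles of NaOH = 3 × (1/1) = 3 mol
Mass of NaOH = 3 mol × 40.0 g/mol = 120 g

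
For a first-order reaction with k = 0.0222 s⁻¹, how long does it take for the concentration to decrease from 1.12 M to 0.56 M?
31.22 s

From ln[A] = ln[A]₀ - k·t: t = ln([A]₀/[A])/k = ln(1.12/0.56)/0.0222 = ln(2.0000)/0.0222 = 0.6931/0.0222 = 31.22 s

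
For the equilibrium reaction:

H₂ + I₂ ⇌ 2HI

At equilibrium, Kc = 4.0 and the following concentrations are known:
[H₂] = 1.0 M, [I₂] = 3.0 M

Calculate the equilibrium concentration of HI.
[HI] = 3.4641 M

Kc = ([HI]^2) / ([H₂] × [I₂]) = 4.0
[HI]^2 = Kc · (reactant terms)/(other product terms) = 4.0 · 3 / 1 = 12
[HI] = (12)^(1/2) = 3.4641 M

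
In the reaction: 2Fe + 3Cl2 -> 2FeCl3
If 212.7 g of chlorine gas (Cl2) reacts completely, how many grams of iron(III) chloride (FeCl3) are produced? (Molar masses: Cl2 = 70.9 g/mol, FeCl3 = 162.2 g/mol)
Moles of Cl2 = 212.7 g ÷ 70.9 g/mol = 3 mol
Mole ratio: 2 mol FeCl3 / 3 mol Cl2
Moles of FeCl3 = 3 × (2/3) = 2 mol
Mass of FeCl3 = 2 mol × 162.2 g/mol = 324.4 g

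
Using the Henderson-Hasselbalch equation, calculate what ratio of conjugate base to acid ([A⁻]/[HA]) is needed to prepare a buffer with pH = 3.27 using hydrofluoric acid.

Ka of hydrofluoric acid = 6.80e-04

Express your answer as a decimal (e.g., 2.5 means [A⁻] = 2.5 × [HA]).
[A⁻]/[HA] = 1.266

pKa = −log(6.80e-04) = 3.1675. pH = pKa + log([A⁻]/[HA]). 3.27 = 3.1675 + log(ratio). log(ratio) = 3.27 − 3.1675 = 0.1025. ratio = 10^(0.1025) = 1.266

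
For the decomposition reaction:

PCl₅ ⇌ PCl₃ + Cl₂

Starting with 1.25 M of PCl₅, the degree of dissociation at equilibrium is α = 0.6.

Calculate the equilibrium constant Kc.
K_c = 1.1250

x = α·[A]₀ = 0.6 × 1.25 = 0.75 M dissociated.
At eq: [PCl₅] = 1.25 − 0.75 = 0.5 M; [PCl₃] = [Cl₂] = x = 0.75 M.
Kc = [PCl₃][Cl₂]/[PCl₅] = (0.75)²/0.5 = 1.125.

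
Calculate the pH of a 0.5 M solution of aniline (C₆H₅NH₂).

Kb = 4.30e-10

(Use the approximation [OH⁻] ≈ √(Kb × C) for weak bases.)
pH = 9.17

[OH⁻] = √(Kb × C) = √(4.30e-10 × 0.5) = 1.4663e-05. pOH = 4.83, pH = 14 - pOH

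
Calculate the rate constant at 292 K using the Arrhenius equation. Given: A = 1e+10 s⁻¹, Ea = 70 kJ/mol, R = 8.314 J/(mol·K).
3.00e-03 s⁻¹

k = A·exp(-Ea/(R·T)) = 1e+10·exp(-70000/(8.314·292)) = 1e+10·exp(-28.8340) = 1e+10·3.0029e-13 = 3.00e-03 s⁻¹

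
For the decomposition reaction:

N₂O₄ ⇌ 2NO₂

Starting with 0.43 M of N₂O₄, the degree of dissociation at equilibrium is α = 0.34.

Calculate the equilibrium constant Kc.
K_c = 0.3013

x = α·[A]₀ = 0.34 × 0.43 = 0.1462 M dissociated.
At eq: [N₂O₄] = 0.43 − 0.1462 = 0.2838 M; [NO₂] = 2x = 0.2924 M.
Kc = [NO₂]²/[N₂O₄] = (0.2924)²/0.2838 = 0.3013.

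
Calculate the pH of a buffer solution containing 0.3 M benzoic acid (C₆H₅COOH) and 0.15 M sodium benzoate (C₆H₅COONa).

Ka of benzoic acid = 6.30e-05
pH = 3.90

pKa = -log(6.30e-05) = 4.20. pH = pKa + log([A⁻]/[HA]) = 4.20 + log(0.15/0.3)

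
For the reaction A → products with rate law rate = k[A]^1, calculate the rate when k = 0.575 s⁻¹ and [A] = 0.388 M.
0.2231 M/s

rate = k·[A]^1 = 0.575·(0.388)^1 = 0.575·0.388 = 0.2231 M/s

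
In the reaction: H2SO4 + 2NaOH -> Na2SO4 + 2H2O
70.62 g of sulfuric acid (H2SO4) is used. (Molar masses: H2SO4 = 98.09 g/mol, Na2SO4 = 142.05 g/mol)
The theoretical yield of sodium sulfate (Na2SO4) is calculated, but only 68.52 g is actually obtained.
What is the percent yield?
Moles of H2SO4 = 70.62 g ÷ 98.09 g/mol = 0.719951 mol
Mole ratio: 1 mol Na2SO4 / 1 mol H2SO4
Moles of Na2SO4 = 0.719951 × (1/1) = 0.719951 mol
Theoretical yield = 0.719951 mol × 142.05 g/mol = 102.27 g
Actual yield = 68.52 g
Percent yield = (68.52 / 102.27) × 100% = 67.0%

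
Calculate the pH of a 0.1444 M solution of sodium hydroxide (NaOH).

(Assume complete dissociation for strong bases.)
pH = 13.16

[OH⁻] = 0.1444 M for strong base. pOH = -log[OH⁻] = 0.84, pH = 14 - pOH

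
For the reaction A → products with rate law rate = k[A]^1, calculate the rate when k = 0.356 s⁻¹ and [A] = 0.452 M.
0.1609 M/s

rate = k·[A]^1 = 0.356·(0.452)^1 = 0.356·0.452 = 0.1609 M/s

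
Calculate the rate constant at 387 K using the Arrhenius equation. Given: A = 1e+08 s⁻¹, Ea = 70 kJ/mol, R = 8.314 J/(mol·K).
3.56e-02 s⁻¹

k = A·exp(-Ea/(R·T)) = 1e+08·exp(-70000/(8.314·387)) = 1e+08·exp(-21.7559) = 1e+08·3.5607e-10 = 3.56e-02 s⁻¹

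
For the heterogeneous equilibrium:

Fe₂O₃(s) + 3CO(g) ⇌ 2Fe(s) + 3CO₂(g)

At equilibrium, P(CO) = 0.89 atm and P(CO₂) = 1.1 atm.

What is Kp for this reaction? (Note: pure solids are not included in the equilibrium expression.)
K_p = 1.888

Solids (Fe₂O₃, Fe) are excluded.
Kp = P(CO₂)³/P(CO)³ = (1.1)³/(0.89)³ = 1.331/0.705 = 1.888.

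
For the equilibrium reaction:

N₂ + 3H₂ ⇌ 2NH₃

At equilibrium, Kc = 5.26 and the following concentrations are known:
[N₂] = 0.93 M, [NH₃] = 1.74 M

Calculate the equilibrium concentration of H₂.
[H₂] = 0.8522 M

Kc = ([NH₃]^2) / ([N₂] × [H₂]^3) = 5.26
[H₂]^3 = (product terms)/(Kc · other reactant terms) = 3.0276 / (5.26 · 0.93) = 0.61891
[H₂] = (0.61891)^(1/3) = 0.8522 M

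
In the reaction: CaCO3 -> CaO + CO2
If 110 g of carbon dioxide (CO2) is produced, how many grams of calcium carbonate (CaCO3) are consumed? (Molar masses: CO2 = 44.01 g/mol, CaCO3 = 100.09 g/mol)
Moles of CO2 = 110 g ÷ 44.01 g/mol = 2.49943 mol
Mole ratio: 1 mol CaCO3 / 1 mol CO2
Moles of CaCO3 = 2.49943 × (1/1) = 2.49943 mol
Mass of CaCO3 = 2.49943 mol × 100.09 g/mol = 250.2 g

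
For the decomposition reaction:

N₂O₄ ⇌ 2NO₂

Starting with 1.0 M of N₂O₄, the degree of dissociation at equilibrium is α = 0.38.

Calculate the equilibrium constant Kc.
K_c = 0.9316

x = α·[A]₀ = 0.38 × 1.0 = 0.38 M dissociated.
At eq: [N₂O₄] = 1.0 − 0.38 = 0.62 M; [NO₂] = 2x = 0.76 M.
Kc = [NO₂]²/[N₂O₄] = (0.76)²/0.62 = 0.9316.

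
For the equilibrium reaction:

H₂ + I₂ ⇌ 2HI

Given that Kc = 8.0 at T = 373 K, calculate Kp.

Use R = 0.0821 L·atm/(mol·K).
K_p = 8.0000

Δn = (moles gaseous products) − (moles gaseous reactants) = 0
T = 373 K; RT = 0.0821 × 373 = 30.6233
Kp = Kc·(RT)^Δn = 8.0 × (30.6233)^0 = 8.0 × 1 = 8.0000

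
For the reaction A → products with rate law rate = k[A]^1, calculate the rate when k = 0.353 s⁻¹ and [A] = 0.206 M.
0.07272 M/s

rate = k·[A]^1 = 0.353·(0.206)^1 = 0.353·0.206 = 0.07272 M/s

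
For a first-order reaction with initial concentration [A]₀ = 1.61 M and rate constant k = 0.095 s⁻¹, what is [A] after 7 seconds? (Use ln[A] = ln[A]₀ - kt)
0.8280 M

ln[A] = ln[A]₀ - k·t = ln(1.61) - (0.095)·(7) = 0.4762 - 0.6650 = -0.1888
[A] = e^(-0.1888) = 0.8280 M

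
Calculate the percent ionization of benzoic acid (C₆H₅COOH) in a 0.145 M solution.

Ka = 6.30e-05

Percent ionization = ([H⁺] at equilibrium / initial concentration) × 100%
Percent ionization = 2.06%

Let x = [H⁺]. Ka = x²/(C - x) ⇒ x² + (6.30e-05)x - (6.30e-05)(0.145) = 0. x = 2.9911e-03. Percent = (2.9911e-03/0.145) × 100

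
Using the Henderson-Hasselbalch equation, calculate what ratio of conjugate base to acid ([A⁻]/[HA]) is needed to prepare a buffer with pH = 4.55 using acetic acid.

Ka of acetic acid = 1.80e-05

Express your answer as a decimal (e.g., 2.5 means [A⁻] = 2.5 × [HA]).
[A⁻]/[HA] = 0.639

pKa = −log(1.80e-05) = 4.7447. pH = pKa + log([A⁻]/[HA]). 4.55 = 4.7447 + log(ratio). log(ratio) = 4.55 − 4.7447 = -0.1947. ratio = 10^(-0.1947) = 0.639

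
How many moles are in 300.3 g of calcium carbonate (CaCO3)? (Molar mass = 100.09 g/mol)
Moles = 300.3 g ÷ 100.09 g/mol = 3 mol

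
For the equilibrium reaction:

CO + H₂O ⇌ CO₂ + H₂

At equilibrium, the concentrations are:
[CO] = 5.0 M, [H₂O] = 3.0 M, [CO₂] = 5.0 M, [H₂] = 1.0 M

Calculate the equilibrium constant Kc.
K_c = 0.3333

Kc = ([CO₂] × [H₂]) / ([CO] × [H₂O])
   = ((5.0)·(1.0)) / ((5.0)·(3.0))
   = 5 / 15 = 0.3333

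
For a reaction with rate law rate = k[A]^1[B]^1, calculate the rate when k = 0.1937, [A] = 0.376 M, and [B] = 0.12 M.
0.00874 M/s

rate = k·[A]^1·[B]^1 = 0.1937·(0.376)^1·(0.12)^1 = 0.1937·0.376·0.12 = 0.00874 M/s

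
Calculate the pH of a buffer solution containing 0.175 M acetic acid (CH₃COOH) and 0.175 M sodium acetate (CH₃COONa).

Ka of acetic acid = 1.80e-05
pH = 4.74

pKa = -log(1.80e-05) = 4.74. pH = pKa + log([A⁻]/[HA]) = 4.74 + log(0.175/0.175)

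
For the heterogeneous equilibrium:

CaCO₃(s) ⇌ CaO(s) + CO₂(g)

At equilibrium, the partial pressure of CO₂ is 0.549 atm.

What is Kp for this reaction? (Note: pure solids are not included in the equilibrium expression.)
K_p = 0.549

Solids (CaCO₃, CaO) have activity 1 and are excluded.
Kp = P(CO₂) = 0.549.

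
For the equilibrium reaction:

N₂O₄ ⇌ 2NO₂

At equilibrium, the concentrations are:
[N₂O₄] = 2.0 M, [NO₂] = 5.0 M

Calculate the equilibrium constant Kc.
K_c = 12.5000

Kc = ([NO₂]^2) / ([N₂O₄])
   = ((5.0)^2) / ((2.0))
   = 25 / 2 = 12.5000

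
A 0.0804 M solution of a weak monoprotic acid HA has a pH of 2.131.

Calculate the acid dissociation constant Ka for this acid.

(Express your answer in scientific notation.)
K_a = 7.49e-04

[H⁺] = 10^(−pH) = 10^(−2.131) = 7.396e-03 M. For HA ⇌ H⁺ + A⁻, Ka = x²/(C − x) = (7.396e-03)²/(0.0804 − 7.396e-03) = 7.49e-04.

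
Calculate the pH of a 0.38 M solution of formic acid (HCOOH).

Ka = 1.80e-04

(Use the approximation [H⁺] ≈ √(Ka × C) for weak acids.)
pH = 2.08

[H⁺] = √(Ka × C) = √(1.80e-04 × 0.38) = 8.2704e-03. pH = -log(8.2704e-03)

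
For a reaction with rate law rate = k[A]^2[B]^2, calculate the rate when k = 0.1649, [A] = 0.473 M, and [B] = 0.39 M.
0.005611 M/s

rate = k·[A]^2·[B]^2 = 0.1649·(0.473)^2·(0.39)^2 = 0.1649·0.223729·0.1521 = 0.005611 M/s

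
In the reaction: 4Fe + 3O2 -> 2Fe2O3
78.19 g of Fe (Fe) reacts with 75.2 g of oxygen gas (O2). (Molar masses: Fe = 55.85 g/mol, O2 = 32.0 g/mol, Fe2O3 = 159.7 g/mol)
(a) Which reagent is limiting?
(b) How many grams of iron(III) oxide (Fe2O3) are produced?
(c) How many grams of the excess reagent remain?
(a) Fe, (b) 111.8 g, (c) 41.6 g

Moles of Fe = 78.19 g ÷ 55.85 g/mol = 1.4 mol
Moles of O2 = 75.2 g ÷ 32.0 g/mol = 2.35 mol
Moles ÷ coefficient: Fe: 1.4/4 = 0.35, O2: 2.35/3 = 0.7833
(a) Fe has the smaller value, so Fe is the limiting reagent.
(b) Moles of Fe2O3 = 1.4 mol Fe × (2/4) = 0.7 mol; mass = 0.7 mol × 159.7 g/mol = 111.8 g
(c) O2 consumed = 1.4 × (3/4) = 1.05 mol; remaining = 2.35 − 1.05 = 1.3 mol; mass = 1.3 mol × 32.0 g/mol = 41.6 g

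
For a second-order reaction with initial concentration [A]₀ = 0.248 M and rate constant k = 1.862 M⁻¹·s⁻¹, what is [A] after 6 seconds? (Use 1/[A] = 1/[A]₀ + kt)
0.0658 M

1/[A] = 1/[A]₀ + k·t = 1/0.248 + (1.862)·(6) = 4.0323 + 11.1720 = 15.2043
[A] = 1/15.2043 = 0.0658 M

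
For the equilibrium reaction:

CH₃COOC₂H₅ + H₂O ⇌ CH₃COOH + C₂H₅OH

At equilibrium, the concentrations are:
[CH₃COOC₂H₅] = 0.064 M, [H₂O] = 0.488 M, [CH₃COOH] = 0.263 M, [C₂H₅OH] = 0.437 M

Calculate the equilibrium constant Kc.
K_c = 3.6799

Kc = ([CH₃COOH] × [C₂H₅OH]) / ([CH₃COOC₂H₅] × [H₂O])
   = ((0.263)·(0.437)) / ((0.064)·(0.488))
   = 0.11493 / 0.031232 = 3.6799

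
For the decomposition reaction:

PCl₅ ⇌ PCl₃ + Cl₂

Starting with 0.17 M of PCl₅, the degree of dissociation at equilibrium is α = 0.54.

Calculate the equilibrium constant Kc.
K_c = 0.1078

x = α·[A]₀ = 0.54 × 0.17 = 0.0918 M dissociated.
At eq: [PCl₅] = 0.17 − 0.0918 = 0.0782 M; [PCl₃] = [Cl₂] = x = 0.0918 M.
Kc = [PCl₃][Cl₂]/[PCl₅] = (0.0918)²/0.0782 = 0.1078.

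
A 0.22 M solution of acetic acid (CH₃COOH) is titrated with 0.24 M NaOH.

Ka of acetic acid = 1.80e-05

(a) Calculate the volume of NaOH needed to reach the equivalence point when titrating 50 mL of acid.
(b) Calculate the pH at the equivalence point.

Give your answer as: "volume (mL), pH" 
V = 45.8 mL, pH = 8.90

(a) At equivalence: moles acid = moles base.
moles acid = 0.22 × 0.05 = 0.011 mol; V_NaOH = 0.011/0.24 = 0.04583 L = 45.8 mL.
(b) At equivalence, all acid → conjugate base A⁻ at [A⁻] = 0.011/0.09583 = 0.1148 M.
Kb = Kw/Ka = 1.0e-14/1.80e-05 = 5.556e-10; [OH⁻] = √(Kb·[A⁻]) = 7.985e-06; pOH = 5.10; pH = 14 − pOH = 8.90.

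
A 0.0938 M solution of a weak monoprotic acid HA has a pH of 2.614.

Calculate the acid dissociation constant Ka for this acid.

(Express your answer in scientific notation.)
K_a = 6.47e-05

[H⁺] = 10^(−pH) = 10^(−2.614) = 2.432e-03 M. For HA ⇌ H⁺ + A⁻, Ka = x²/(C − x) = (2.432e-03)²/(0.0938 − 2.432e-03) = 6.47e-05.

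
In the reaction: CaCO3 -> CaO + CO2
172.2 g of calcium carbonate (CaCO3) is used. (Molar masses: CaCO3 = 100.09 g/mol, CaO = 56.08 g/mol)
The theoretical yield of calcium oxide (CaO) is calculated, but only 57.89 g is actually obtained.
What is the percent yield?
Moles of CaCO3 = 172.2 g ÷ 100.09 g/mol = 1.72045 mol
Mole ratio: 1 mol CaO / 1 mol CaCO3
Moles of CaO = 1.72045 × (1/1) = 1.72045 mol
Theoretical yield = 1.72045 mol × 56.08 g/mol = 96.483 g
Actual yield = 57.89 g
Percent yield = (57.89 / 96.483) × 100% = 60.0%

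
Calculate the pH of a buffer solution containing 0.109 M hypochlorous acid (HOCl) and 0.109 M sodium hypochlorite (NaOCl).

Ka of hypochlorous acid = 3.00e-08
pH = 7.52

pKa = -log(3.00e-08) = 7.52. pH = pKa + log([A⁻]/[HA]) = 7.52 + log(0.109/0.109)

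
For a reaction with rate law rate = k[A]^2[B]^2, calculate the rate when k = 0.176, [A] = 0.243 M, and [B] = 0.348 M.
0.001259 M/s

rate = k·[A]^2·[B]^2 = 0.176·(0.243)^2·(0.348)^2 = 0.176·0.059049·0.121104 = 0.001259 M/s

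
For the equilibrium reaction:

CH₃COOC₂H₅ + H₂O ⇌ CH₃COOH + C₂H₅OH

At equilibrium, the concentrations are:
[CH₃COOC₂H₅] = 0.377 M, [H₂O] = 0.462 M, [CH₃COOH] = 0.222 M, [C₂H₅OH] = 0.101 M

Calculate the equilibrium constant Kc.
K_c = 0.1287

Kc = ([CH₃COOH] × [C₂H₅OH]) / ([CH₃COOC₂H₅] × [H₂O])
   = ((0.222)·(0.101)) / ((0.377)·(0.462))
   = 0.022422 / 0.17417 = 0.1287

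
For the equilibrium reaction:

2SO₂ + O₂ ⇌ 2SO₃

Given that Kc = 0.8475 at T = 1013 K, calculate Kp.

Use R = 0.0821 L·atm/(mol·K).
K_p = 0.0102

Δn = (moles gaseous products) − (moles gaseous reactants) = -1
T = 1013 K; RT = 0.0821 × 1013 = 83.1673
Kp = Kc·(RT)^Δn = 0.8475 × (83.1673)^-1 = 0.8475 × 0.012024 = 0.0102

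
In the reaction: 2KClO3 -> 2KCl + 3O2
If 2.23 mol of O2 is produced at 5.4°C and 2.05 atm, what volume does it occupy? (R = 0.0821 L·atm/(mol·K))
T = 5.4°C + 273.15 = 278.55 K
V = nRT/P = (2.23 × 0.0821 × 278.55) / 2.05
V = 24.88 L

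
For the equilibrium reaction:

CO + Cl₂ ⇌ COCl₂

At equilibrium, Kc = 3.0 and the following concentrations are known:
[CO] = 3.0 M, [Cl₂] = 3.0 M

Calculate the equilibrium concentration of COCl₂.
[COCl₂] = 27.0000 M

Kc = ([COCl₂]) / ([CO] × [Cl₂]) = 3.0
[COCl₂]^1 = Kc · (reactant terms)/(other product terms) = 3.0 · 9 / 1 = 27
[COCl₂] = 27.0000 M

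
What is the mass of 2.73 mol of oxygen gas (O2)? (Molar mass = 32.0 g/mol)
Mass = 2.73 mol × 32.0 g/mol = 87.36 g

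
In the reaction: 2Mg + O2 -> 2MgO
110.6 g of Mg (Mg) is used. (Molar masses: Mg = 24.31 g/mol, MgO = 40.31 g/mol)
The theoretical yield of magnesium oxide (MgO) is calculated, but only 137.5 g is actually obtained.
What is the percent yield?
Moles of Mg = 110.6 g ÷ 24.31 g/mol = 4.54957 mol
Mole ratio: 2 mol MgO / 2 mol Mg
Moles of MgO = 4.54957 × (2/2) = 4.54957 mol
Theoretical yield = 4.54957 mol × 40.31 g/mol = 183.39 g
Actual yield = 137.5 g
Percent yield = (137.5 / 183.39) × 100% = 75.0%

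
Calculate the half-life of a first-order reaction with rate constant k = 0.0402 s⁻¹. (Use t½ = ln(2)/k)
17.24 s

t½ = ln(2)/k = 0.6931/0.0402 = 17.24 s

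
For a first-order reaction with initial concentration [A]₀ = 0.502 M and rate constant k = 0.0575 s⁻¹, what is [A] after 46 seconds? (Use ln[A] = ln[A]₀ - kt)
0.0356 M

ln[A] = ln[A]₀ - k·t = ln(0.502) - (0.0575)·(46) = -0.6892 - 2.6450 = -3.3342
[A] = e^(-3.3342) = 0.0356 M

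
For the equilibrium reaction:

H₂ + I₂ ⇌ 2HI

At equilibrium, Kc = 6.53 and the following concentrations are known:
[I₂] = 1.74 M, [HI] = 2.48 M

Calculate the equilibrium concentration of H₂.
[H₂] = 0.5413 M

Kc = ([HI]^2) / ([H₂] × [I₂]) = 6.53
[H₂]^1 = (product terms)/(Kc · other reactant terms) = 6.1504 / (6.53 · 1.74) = 0.5413
[H₂] = 0.5413 M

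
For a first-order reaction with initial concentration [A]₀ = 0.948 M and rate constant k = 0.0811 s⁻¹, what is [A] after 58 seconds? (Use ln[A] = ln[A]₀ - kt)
0.0086 M

ln[A] = ln[A]₀ - k·t = ln(0.948) - (0.0811)·(58) = -0.0534 - 4.7038 = -4.7572
[A] = e^(-4.7572) = 0.0086 M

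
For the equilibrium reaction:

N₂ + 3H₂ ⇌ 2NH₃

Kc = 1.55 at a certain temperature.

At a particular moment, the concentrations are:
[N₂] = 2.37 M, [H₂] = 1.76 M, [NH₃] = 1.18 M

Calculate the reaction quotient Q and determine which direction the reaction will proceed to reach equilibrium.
Q = 0.108, Q < K, reaction proceeds forward (toward products)

Q = ([NH₃]^2) / ([N₂] × [H₂]^3)
  = ((1.18)^2) / ((2.37)·(1.76)^3) = 1.3924/12.921 = 0.1078
Since Q = 0.1078 < Kc = 1.55, the reaction proceeds forward (toward products) to reach equilibrium.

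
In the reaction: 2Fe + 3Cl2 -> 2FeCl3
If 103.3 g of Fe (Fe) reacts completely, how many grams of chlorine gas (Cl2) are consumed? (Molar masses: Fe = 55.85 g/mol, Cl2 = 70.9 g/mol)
Moles of Fe = 103.3 g ÷ 55.85 g/mol = 1.8496 mol
Mole ratio: 3 mol Cl2 / 2 mol Fe
Moles of Cl2 = 1.8496 × (3/2) = 2.7744 mol
Mass of Cl2 = 2.7744 mol × 70.9 g/mol = 196.7 g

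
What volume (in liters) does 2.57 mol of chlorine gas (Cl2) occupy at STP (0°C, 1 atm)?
At STP, 1 mol of gas occupies 22.4 L
Volume = 2.57 mol × 22.4 L/mol = 57.57 L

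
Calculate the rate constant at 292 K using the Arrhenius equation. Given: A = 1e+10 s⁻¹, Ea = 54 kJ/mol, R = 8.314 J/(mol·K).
2.19e+00 s⁻¹

k = A·exp(-Ea/(R·T)) = 1e+10·exp(-54000/(8.314·292)) = 1e+10·exp(-22.2434) = 1e+10·2.1869e-10 = 2.19e+00 s⁻¹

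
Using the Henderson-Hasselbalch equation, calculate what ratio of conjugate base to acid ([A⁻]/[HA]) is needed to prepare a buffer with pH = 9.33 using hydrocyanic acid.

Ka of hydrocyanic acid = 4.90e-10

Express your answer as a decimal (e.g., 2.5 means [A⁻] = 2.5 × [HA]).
[A⁻]/[HA] = 1.048

pKa = −log(4.90e-10) = 9.3098. pH = pKa + log([A⁻]/[HA]). 9.33 = 9.3098 + log(ratio). log(ratio) = 9.33 − 9.3098 = 0.0202. ratio = 10^(0.0202) = 1.048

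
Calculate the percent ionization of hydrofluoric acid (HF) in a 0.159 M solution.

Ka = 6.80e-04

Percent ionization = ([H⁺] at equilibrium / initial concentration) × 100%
Percent ionization = 6.33%

Let x = [H⁺]. Ka = x²/(C - x) ⇒ x² + (6.80e-04)x - (6.80e-04)(0.159) = 0. x = 1.0064e-02. Percent = (1.0064e-02/0.159) × 100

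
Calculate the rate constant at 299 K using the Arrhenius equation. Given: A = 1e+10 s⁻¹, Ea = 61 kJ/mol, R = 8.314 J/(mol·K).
2.20e-01 s⁻¹

k = A·exp(-Ea/(R·T)) = 1e+10·exp(-61000/(8.314·299)) = 1e+10·exp(-24.5385) = 1e+10·2.2032e-11 = 2.20e-01 s⁻¹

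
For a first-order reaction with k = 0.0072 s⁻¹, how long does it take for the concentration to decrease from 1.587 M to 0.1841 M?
299.18 s

From ln[A] = ln[A]₀ - k·t: t = ln([A]₀/[A])/k = ln(1.587/0.1841)/0.0072 = ln(8.6203)/0.0072 = 2.1541/0.0072 = 299.18 s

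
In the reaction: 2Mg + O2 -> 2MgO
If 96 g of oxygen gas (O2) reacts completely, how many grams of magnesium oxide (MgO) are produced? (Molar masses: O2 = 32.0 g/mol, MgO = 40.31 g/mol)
Moles of O2 = 96 g ÷ 32.0 g/mol = 3 mol
Mole ratio: 2 mol MgO / 1 mol O2
Moles of MgO = 3 × (2/1) = 6 mol
Mass of MgO = 6 mol × 40.31 g/mol = 241.9 g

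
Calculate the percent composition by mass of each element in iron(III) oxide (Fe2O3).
Fe: 69.94%, O: 30.06%

Molar mass of Fe2O3 = 159.7 g/mol
% Fe = (2 × 55.85) / 159.7 × 100% = 111.7 / 159.7 × 100% = 69.94%
% O = (3 × 16.0) / 159.7 × 100% = 48 / 159.7 × 100% = 30.06%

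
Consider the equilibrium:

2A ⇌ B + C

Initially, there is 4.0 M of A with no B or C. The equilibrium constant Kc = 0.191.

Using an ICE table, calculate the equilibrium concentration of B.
[B] = 0.933 M

ICE: [A] = 4.0 − 2x, [B] = [C] = x.
Kc = x²/(4.0 − 2x)² = 0.191 ⇒ √Kc = x/(4.0 − 2x).
x = √0.191·4.0/(1 + 2√0.191) = 0.43704·4.0/1.8741 = 0.9328.
[B] = x = 0.933 M.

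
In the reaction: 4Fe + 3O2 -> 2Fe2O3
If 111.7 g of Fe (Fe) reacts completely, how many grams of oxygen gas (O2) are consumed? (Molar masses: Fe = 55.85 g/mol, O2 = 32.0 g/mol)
Moles of Fe = 111.7 g ÷ 55.85 g/mol = 2 mol
Mole ratio: 3 mol O2 / 4 mol Fe
Moles of O2 = 2 × (3/4) = 1.5 mol
Mass of O2 = 1.5 mol × 32.0 g/mol = 48 g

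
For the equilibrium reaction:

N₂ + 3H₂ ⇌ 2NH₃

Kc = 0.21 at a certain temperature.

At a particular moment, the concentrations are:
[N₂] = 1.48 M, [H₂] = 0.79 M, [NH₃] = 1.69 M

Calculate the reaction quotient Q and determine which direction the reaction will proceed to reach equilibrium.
Q = 3.914, Q > K, reaction proceeds reverse (toward reactants)

Q = ([NH₃]^2) / ([N₂] × [H₂]^3)
  = ((1.69)^2) / ((1.48)·(0.79)^3) = 2.8561/0.7297 = 3.914
Since Q = 3.914 > Kc = 0.21, the reaction proceeds reverse (toward reactants) to reach equilibrium.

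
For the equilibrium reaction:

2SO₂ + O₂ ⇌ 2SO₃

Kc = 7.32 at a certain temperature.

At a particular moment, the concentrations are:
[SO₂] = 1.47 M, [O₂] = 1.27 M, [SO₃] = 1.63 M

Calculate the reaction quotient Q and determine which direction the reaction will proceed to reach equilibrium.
Q = 0.968, Q < K, reaction proceeds forward (toward products)

Q = ([SO₃]^2) / ([SO₂]^2 × [O₂])
  = ((1.63)^2) / ((1.47)^2·(1.27)) = 2.6569/2.7443 = 0.9681
Since Q = 0.9681 < Kc = 7.32, the reaction proceeds forward (toward products) to reach equilibrium.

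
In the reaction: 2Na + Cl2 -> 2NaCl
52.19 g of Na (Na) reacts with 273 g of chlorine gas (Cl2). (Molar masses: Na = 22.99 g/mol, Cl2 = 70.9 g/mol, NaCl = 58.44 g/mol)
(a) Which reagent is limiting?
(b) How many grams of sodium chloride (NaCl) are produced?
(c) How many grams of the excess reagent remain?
(a) Na, (b) 132.7 g, (c) 192.5 g

Moles of Na = 52.19 g ÷ 22.99 g/mol = 2.27012 mol
Moles of Cl2 = 273 g ÷ 70.9 g/mol = 3.85049 mol
Moles ÷ coefficient: Na: 2.27012/2 = 1.135, Cl2: 3.85049/1 = 3.85
(a) Na has the smaller value, so Na is the limiting reagent.
(b) Moles of NaCl = 2.27012 mol Na × (2/2) = 2.27012 mol; mass = 2.27012 mol × 58.44 g/mol = 132.7 g
(c) Cl2 consumed = 2.27012 × (1/2) = 1.13506 mol; remaining = 3.85049 − 1.13506 = 2.71543 mol; mass = 2.71543 mol × 70.9 g/mol = 192.5 g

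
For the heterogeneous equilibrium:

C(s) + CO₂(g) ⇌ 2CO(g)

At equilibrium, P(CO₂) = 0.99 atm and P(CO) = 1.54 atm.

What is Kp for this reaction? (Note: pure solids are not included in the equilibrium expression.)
K_p = 2.396

Solid C is excluded.
Kp = P(CO)²/P(CO₂) = (1.54)²/0.99 = 2.372/0.99 = 2.396.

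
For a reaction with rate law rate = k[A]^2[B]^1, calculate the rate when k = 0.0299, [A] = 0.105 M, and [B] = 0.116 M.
3.824e-05 M/s

rate = k·[A]^2·[B]^1 = 0.0299·(0.105)^2·(0.116)^1 = 0.0299·0.011025·0.116 = 3.824e-05 M/s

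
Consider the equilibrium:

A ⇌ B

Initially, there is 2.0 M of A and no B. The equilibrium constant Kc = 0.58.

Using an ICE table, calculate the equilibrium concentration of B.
[B] = 0.734 M

ICE: [A] = 2.0 − x, [B] = x.
Kc = x/(2.0 − x) = 0.58 ⇒ x = 0.58·2.0/(1 + 0.58) = 1.16/1.58 = 0.7342.
[B] = x = 0.734 M.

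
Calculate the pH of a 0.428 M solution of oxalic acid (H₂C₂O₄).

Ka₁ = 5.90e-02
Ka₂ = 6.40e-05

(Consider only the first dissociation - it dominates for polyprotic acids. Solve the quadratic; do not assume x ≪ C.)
pH = 0.88

x² + Ka₁·x − Ka₁·C = 0 with Ka₁ = 5.90e-02, C = 0.428.
x = (−Ka₁ + √(Ka₁² + 4·Ka₁·C))/2 = 1.3212e-01 M, so pH = 0.88.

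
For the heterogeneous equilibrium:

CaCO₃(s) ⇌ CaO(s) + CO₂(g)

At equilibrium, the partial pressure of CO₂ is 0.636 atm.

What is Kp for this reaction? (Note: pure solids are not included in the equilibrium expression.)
K_p = 0.636

Solids (CaCO₃, CaO) have activity 1 and are excluded.
Kp = P(CO₂) = 0.636.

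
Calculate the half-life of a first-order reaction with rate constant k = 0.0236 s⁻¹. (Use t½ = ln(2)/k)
29.37 s

t½ = ln(2)/k = 0.6931/0.0236 = 29.37 s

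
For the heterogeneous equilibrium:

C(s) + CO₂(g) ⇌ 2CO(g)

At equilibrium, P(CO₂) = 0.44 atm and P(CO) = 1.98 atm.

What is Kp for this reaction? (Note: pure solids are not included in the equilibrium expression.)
K_p = 8.910

Solid C is excluded.
Kp = P(CO)²/P(CO₂) = (1.98)²/0.44 = 3.92/0.44 = 8.910.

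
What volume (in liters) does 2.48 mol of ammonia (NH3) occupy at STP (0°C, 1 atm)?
At STP, 1 mol of gas occupies 22.4 L
Volume = 2.48 mol × 22.4 L/mol = 55.55 L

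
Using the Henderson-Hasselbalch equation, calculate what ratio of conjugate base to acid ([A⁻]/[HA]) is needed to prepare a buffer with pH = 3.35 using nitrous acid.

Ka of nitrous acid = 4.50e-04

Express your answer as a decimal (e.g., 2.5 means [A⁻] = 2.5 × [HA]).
[A⁻]/[HA] = 1.007

pKa = −log(4.50e-04) = 3.3468. pH = pKa + log([A⁻]/[HA]). 3.35 = 3.3468 + log(ratio). log(ratio) = 3.35 − 3.3468 = 0.0032. ratio = 10^(0.0032) = 1.007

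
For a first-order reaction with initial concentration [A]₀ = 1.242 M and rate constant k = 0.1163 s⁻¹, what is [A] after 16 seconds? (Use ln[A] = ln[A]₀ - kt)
0.1932 M

ln[A] = ln[A]₀ - k·t = ln(1.242) - (0.1163)·(16) = 0.2167 - 1.8608 = -1.6441
[A] = e^(-1.6441) = 0.1932 M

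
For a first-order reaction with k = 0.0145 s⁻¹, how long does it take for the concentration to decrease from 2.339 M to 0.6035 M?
93.43 s

From ln[A] = ln[A]₀ - k·t: t = ln([A]₀/[A])/k = ln(2.339/0.6035)/0.0145 = ln(3.8757)/0.0145 = 1.3547/0.0145 = 93.43 s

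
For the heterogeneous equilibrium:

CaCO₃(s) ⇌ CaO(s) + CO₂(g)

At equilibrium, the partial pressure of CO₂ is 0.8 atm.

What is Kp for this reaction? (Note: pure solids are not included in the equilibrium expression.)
K_p = 0.8

Solids (CaCO₃, CaO) have activity 1 and are excluded.
Kp = P(CO₂) = 0.8.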